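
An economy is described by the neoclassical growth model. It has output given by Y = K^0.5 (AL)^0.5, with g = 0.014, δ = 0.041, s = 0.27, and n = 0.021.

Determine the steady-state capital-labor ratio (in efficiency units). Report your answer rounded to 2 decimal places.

k* = 12.62

Steady state requires s·f(k) = (n + g + δ)·k, i.e. s·k^α = (n + g + δ)·k.
Dividing both sides by k: k^(1−α) = s / (n + g + δ).
k^0.5 = 0.27 / (0.021 + 0.014 + 0.041) = 0.27 / 0.076 = 3.5526
k* = 3.5526^(1/0.5) ≈ 12.6210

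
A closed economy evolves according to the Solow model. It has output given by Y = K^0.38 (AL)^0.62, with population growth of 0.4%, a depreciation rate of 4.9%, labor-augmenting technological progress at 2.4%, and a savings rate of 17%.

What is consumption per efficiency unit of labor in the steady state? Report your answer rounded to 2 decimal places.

At the steady state, Δk = 0, so s·k^α = (n + g + δ)·k.
Rearranging, k^(1−α) = s / (n + g + δ).
k^0.62 = 0.17 / (0.004 + 0.024 + 0.049) = 0.17 / 0.077 = 2.2078
k* = 2.2078^(1/0.62) ≈ 3.5874
y* = (k*)^α = 3.5874^0.38 ≈ 1.6249
c* = (1 − s)·y* = (1 − 0.17) × 1.6249 ≈ 1.3487

c* ≈ 1.35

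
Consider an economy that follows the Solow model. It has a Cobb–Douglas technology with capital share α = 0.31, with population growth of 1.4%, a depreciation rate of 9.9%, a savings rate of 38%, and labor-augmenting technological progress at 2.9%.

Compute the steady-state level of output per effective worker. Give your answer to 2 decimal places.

In steady state, investment equals break-even investment: s·k^α = (n + g + δ)·k.
Dividing both sides by k: k^(1−α) = s / (n + g + δ).
k^0.69 = 0.38 / (0.014 + 0.029 + 0.099) = 0.38 / 0.142 = 2.6761
k* = 2.6761^(1/0.69) ≈ 4.1646
y* = (k*)^α = 4.1646^0.31 ≈ 1.5562

y* = 1.56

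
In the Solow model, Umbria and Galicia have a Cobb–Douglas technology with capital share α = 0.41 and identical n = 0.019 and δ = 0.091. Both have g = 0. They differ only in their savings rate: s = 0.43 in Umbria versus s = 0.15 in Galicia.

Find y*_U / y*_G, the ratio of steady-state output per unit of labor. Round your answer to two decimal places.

Steady-state y* = [s/(n + δ)]^(α/(1−α)), so the ratio is [ (s_U/(n + δ)_U) / (s_G/(n + δ)_G) ]^0.6949.
s_U/(n + δ)_U = 0.43/0.110 = 3.9091; s_G/(n + δ)_G = 0.15/0.110 = 1.3636.
Ratio = (3.9091/1.3636)^0.6949 = 2.8667^0.6949 ≈ 2.0789

ratio ≈ 2.08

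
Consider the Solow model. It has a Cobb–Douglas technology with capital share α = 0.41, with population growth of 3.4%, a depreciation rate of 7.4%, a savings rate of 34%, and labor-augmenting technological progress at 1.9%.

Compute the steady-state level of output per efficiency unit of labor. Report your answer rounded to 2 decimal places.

Steady state requires s·f(k) = (n + g + δ)·k, i.e. s·k^α = (n + g + δ)·k.
Dividing both sides by k: k^(1−α) = s / (n + g + δ).
k^0.59 = 0.34 / (0.034 + 0.019 + 0.074) = 0.34 / 0.127 = 2.6772
k* = 2.6772^(1/0.59) ≈ 5.3074
y* = (k*)^α = 5.3074^0.41 ≈ 1.9824

y* ≈ 1.98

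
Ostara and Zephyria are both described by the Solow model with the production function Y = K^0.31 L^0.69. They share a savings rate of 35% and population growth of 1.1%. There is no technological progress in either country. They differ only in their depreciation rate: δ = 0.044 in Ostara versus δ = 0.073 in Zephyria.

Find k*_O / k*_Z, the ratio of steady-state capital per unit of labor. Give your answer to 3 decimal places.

Steady-state k* = [s/(n + δ)]^(1/(1−α)), so the ratio is [ (s_O/(n + δ)_O) / (s_Z/(n + δ)_Z) ]^1.4493.
s_O/(n + δ)_O = 0.35/0.055 = 6.3636; s_Z/(n + δ)_Z = 0.35/0.084 = 4.1667.
Ratio = (6.3636/4.1667)^1.4493 = 1.5273^1.4493 ≈ 1.8474

ratio ≈ 1.847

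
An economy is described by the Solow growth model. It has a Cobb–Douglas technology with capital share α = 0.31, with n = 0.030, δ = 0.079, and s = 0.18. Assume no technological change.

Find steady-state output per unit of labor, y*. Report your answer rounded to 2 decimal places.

At the steady state, Δk = 0, so s·k^α = (n + δ)·k.
Dividing both sides by k: k^(1−α) = s / (n + δ).
k^0.69 = 0.18 / (0.030 + 0.079) = 0.18 / 0.109 = 1.6514
k* = 1.6514^(1/0.69) ≈ 2.0688
y* = (k*)^α = 2.0688^0.31 ≈ 1.2528

y* ≈ 1.25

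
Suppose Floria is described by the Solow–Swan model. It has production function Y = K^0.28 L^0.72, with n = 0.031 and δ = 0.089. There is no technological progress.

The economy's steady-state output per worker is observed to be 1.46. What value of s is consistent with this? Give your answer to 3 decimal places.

In steady state, investment equals break-even investment: s·k^α = (n + δ)·k.
Since y* = [s/(n + δ)]^(α/(1−α)), we have s/(n + δ) = (y*)^((1−α)/α) = 1.46^2.5714 = 2.6462.
Therefore s = 2.6462 × (n + δ) = 2.6462 × 0.120 = 0.3175.

s ≈ 0.318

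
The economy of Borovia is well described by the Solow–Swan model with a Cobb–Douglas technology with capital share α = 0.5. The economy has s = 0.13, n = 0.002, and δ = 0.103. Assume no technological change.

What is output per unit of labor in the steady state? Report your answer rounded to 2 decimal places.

At the steady state, Δk = 0, so s·k^α = (n + δ)·k.
Rearranging, k^(1−α) = s / (n + δ).
k^0.5 = 0.13 / (0.002 + 0.103) = 0.13 / 0.105 = 1.2381
k* = 1.2381^(1/0.5) ≈ 1.5329
y* = (k*)^α = 1.5329^0.5 ≈ 1.2381

y* = 1.24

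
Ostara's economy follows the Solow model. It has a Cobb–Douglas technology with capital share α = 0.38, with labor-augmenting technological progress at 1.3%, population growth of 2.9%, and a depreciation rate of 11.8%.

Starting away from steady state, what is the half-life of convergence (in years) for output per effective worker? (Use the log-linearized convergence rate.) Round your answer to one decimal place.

t_½ ≈ 7.0 years

Near the steady state the convergence rate is λ = (1 − α)(n + g + δ).
λ = (1 − 0.38) × 0.160 = 0.62 × 0.160 = 0.0992
Half-life = ln 2 / λ = 0.6931 / 0.0992 ≈ 6.99 years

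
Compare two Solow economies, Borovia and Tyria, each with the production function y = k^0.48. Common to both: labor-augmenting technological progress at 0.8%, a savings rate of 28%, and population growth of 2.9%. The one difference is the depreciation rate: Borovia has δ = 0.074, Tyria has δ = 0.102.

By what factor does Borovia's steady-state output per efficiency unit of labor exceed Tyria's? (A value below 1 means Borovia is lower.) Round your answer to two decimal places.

Steady-state y* = [s/(n + g + δ)]^(α/(1−α)), so the ratio is [ (s_B/(n + g + δ)_B) / (s_T/(n + g + δ)_T) ]^0.9231.
s_B/(n + g + δ)_B = 0.28/0.111 = 2.5225; s_T/(n + g + δ)_T = 0.28/0.139 = 2.0144.
Ratio = (2.5225/2.0144)^0.9231 = 1.2522^0.9231 ≈ 1.2307

ratio ≈ 1.23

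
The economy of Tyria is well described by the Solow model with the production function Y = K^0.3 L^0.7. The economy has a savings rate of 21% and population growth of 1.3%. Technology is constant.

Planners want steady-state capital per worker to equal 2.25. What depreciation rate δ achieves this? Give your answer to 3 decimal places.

δ ≈ 0.106

At the steady state, Δk = 0, so s·k^α = (n + δ)·k.
So s / (n + δ) = (k*)^(1−α) = 2.25^0.7 = 1.7641.
Therefore n + δ = s / 1.7641 = 0.21 / 1.7641 = 0.1190, so δ = 0.1190 − 0.013 = 0.1060.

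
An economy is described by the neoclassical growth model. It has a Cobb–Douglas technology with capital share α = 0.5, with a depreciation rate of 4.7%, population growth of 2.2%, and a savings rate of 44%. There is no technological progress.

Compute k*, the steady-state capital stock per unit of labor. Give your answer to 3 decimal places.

k* ≈ 40.664

In steady state, investment equals break-even investment: s·k^α = (n + δ)·k.
Dividing both sides by k: k^(1−α) = s / (n + δ).
k^0.5 = 0.44 / (0.022 + 0.047) = 0.44 / 0.069 = 6.3768
k* = 6.3768^(1/0.5) ≈ 40.6636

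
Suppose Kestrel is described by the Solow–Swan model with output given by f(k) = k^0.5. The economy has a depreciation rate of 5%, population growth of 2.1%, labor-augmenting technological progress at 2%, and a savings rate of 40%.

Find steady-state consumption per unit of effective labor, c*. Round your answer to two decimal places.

Steady state requires s·f(k) = (n + g + δ)·k, i.e. s·k^α = (n + g + δ)·k.
Rearranging, k^(1−α) = s / (n + g + δ).
k^0.5 = 0.40 / (0.021 + 0.020 + 0.050) = 0.40 / 0.091 = 4.3956
k* = 4.3956^(1/0.5) ≈ 19.3213
y* = (k*)^α = 19.3213^0.5 ≈ 4.3956
c* = (1 − s)·y* = (1 − 0.40) × 4.3956 ≈ 2.6374

c* ≈ 2.64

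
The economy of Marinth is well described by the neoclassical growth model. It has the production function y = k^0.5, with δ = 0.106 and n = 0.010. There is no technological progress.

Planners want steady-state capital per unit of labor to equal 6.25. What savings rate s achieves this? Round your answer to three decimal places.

s ≈ 0.290

At the steady state, Δk = 0, so s·k^α = (n + δ)·k.
So s / (n + δ) = (k*)^(1−α) = 6.25^0.5 = 2.5000.
Therefore s = 2.5000 × (n + δ) = 2.5000 × 0.116 = 0.2900.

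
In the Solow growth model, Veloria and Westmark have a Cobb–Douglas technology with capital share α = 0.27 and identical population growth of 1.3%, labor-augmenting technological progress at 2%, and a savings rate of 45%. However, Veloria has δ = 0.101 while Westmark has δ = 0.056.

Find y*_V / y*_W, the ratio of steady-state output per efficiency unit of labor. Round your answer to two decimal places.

Steady-state y* = [s/(n + g + δ)]^(α/(1−α)), so the ratio is [ (s_V/(n + g + δ)_V) / (s_W/(n + g + δ)_W) ]^0.3699.
s_V/(n + g + δ)_V = 0.45/0.134 = 3.3582; s_W/(n + g + δ)_W = 0.45/0.089 = 5.0562.
Ratio = (3.3582/5.0562)^0.3699 = 0.6642^0.3699 ≈ 0.8595

ratio ≈ 0.86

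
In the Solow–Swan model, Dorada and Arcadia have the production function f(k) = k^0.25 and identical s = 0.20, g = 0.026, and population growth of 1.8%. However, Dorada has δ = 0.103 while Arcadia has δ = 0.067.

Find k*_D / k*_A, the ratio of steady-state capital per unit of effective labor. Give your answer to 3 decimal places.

Steady-state k* = [s/(n + g + δ)]^(1/(1−α)), so the ratio is [ (s_D/(n + g + δ)_D) / (s_A/(n + g + δ)_A) ]^1.3333.
s_D/(n + g + δ)_D = 0.20/0.147 = 1.3605; s_A/(n + g + δ)_A = 0.20/0.111 = 1.8018.
Ratio = (1.3605/1.8018)^1.3333 = 0.7551^1.3333 ≈ 0.6876

k*_D / k*_A ≈ 0.688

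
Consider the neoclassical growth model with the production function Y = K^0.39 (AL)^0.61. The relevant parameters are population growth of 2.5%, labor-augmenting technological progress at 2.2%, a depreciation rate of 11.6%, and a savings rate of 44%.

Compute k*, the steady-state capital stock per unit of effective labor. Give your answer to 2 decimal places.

At the steady state, Δk = 0, so s·k^α = (n + g + δ)·k.
Dividing both sides by k: k^(1−α) = s / (n + g + δ).
k^0.61 = 0.44 / (0.025 + 0.022 + 0.116) = 0.44 / 0.163 = 2.6994
k* = 2.6994^(1/0.61) ≈ 5.0933

k* = 5.09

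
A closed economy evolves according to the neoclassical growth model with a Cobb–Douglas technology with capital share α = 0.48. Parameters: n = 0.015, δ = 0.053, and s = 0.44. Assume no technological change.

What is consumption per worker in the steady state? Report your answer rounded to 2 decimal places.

c* ≈ 3.14

At the steady state, Δk = 0, so s·k^α = (n + δ)·k.
Rearranging, k^(1−α) = s / (n + δ).
k^0.52 = 0.44 / (0.015 + 0.053) = 0.44 / 0.068 = 6.4706
k* = 6.4706^(1/0.52) ≈ 36.2668
y* = (k*)^α = 36.2668^0.48 ≈ 5.6049
c* = (1 − s)·y* = (1 − 0.44) × 5.6049 ≈ 3.1387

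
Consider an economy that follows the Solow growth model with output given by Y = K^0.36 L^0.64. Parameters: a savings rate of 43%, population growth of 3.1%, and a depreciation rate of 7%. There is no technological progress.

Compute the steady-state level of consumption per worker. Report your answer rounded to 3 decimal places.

c* ≈ 1.288

In steady state, investment equals break-even investment: s·k^α = (n + δ)·k.
Rearranging, k^(1−α) = s / (n + δ).
k^0.64 = 0.43 / (0.031 + 0.070) = 0.43 / 0.101 = 4.2574
k* = 4.2574^(1/0.64) ≈ 9.6170
y* = (k*)^α = 9.6170^0.36 ≈ 2.2589
c* = (1 − s)·y* = (1 − 0.43) × 2.2589 ≈ 1.2876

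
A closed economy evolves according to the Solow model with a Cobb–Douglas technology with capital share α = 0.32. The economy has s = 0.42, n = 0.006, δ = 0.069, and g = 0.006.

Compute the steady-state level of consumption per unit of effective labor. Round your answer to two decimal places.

In steady state, investment equals break-even investment: s·k^α = (n + g + δ)·k.
Dividing both sides by k: k^(1−α) = s / (n + g + δ).
k^0.68 = 0.42 / (0.006 + 0.006 + 0.069) = 0.42 / 0.081 = 5.1852
k* = 5.1852^(1/0.68) ≈ 11.2493
y* = (k*)^α = 11.2493^0.32 ≈ 2.1695
c* = (1 − s)·y* = (1 − 0.42) × 2.1695 ≈ 1.2583

c* = 1.26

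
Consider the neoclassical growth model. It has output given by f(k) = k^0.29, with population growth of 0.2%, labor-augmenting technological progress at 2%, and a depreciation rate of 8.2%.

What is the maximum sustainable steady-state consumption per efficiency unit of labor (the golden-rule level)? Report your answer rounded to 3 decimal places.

At the golden rule, f'(k) = n + g + δ, so α·k^(α−1) = n + g + δ and k_gold = (α/(n + g + δ))^(1/(1−α)).
k_gold = (0.29/0.104)^(1/0.71) = 2.7885^1.4085 ≈ 4.2394
c_gold = f(k_gold) − (n + g + δ)·k_gold = 1.5203 − 0.104×4.2394 ≈ 1.0794

c_gold ≈ 1.079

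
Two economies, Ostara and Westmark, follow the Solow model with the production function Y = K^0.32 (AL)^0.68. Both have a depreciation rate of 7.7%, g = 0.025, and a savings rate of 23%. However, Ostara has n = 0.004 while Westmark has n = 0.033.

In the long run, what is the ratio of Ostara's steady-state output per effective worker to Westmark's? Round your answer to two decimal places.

Steady-state y* = [s/(n + g + δ)]^(α/(1−α)), so the ratio is [ (s_O/(n + g + δ)_O) / (s_W/(n + g + δ)_W) ]^0.4706.
s_O/(n + g + δ)_O = 0.23/0.106 = 2.1698; s_W/(n + g + δ)_W = 0.23/0.135 = 1.7037.
Ratio = (2.1698/1.7037)^0.4706 = 1.2736^0.4706 ≈ 1.1205

y*_O / y*_W ≈ 1.12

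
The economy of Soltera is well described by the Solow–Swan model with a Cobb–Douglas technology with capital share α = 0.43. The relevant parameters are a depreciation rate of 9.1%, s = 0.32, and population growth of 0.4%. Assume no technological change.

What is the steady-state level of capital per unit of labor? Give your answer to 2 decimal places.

k* = 8.42

At the steady state, Δk = 0, so s·k^α = (n + δ)·k.
Rearranging, k^(1−α) = s / (n + δ).
k^0.57 = 0.32 / (0.004 + 0.091) = 0.32 / 0.095 = 3.3684
k* = 3.3684^(1/0.57) ≈ 8.4199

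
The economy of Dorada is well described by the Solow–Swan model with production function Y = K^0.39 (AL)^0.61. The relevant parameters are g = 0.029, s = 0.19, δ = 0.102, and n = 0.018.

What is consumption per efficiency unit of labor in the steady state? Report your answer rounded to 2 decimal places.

Steady state requires s·f(k) = (n + g + δ)·k, i.e. s·k^α = (n + g + δ)·k.
Dividing both sides by k: k^(1−α) = s / (n + g + δ).
k^0.61 = 0.19 / (0.018 + 0.029 + 0.102) = 0.19 / 0.149 = 1.2752
k* = 1.2752^(1/0.61) ≈ 1.4896
y* = (k*)^α = 1.4896^0.39 ≈ 1.1681
c* = (1 − s)·y* = (1 − 0.19) × 1.1681 ≈ 0.9462

c* ≈ 0.95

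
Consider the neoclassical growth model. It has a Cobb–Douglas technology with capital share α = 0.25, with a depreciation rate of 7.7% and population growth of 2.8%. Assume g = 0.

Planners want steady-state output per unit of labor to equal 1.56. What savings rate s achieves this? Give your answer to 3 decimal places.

s ≈ 0.399

At the steady state, Δk = 0, so s·k^α = (n + δ)·k.
Since y* = [s/(n + δ)]^(α/(1−α)), we have s/(n + δ) = (y*)^((1−α)/α) = 1.56^3 = 3.7964.
Therefore s = 3.7964 × (n + δ) = 3.7964 × 0.105 = 0.3986.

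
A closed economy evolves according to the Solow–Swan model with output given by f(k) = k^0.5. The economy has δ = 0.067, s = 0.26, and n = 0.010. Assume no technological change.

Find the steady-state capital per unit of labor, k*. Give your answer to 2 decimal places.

Steady state requires s·f(k) = (n + δ)·k, i.e. s·k^α = (n + δ)·k.
Dividing both sides by k: k^(1−α) = s / (n + δ).
k^0.5 = 0.26 / (0.010 + 0.067) = 0.26 / 0.077 = 3.3766
k* = 3.3766^(1/0.5) ≈ 11.4014

k* = 11.40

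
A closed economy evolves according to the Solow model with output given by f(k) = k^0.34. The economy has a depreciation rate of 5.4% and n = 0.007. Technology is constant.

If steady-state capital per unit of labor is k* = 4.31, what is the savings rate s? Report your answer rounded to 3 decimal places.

s ≈ 0.160

Steady state requires s·f(k) = (n + δ)·k, i.e. s·k^α = (n + δ)·k.
So s / (n + δ) = (k*)^(1−α) = 4.31^0.66 = 2.6227.
Therefore s = 2.6227 × (n + δ) = 2.6227 × 0.061 = 0.1600.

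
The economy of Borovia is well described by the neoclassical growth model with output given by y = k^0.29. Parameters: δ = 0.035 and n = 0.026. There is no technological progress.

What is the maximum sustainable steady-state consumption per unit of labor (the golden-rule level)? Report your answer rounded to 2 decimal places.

c_gold ≈ 1.34

At the golden rule, f'(k) = n + δ, so α·k^(α−1) = n + δ and k_gold = (α/(n + δ))^(1/(1−α)).
k_gold = (0.29/0.061)^(1/0.71) = 4.7541^1.4085 ≈ 8.9877
c_gold = f(k_gold) − (n + δ)·k_gold = 1.8904 − 0.061×8.9877 ≈ 1.3422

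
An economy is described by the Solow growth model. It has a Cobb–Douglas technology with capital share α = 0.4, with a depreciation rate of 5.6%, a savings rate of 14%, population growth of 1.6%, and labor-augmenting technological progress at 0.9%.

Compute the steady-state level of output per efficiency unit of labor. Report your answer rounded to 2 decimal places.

y* ≈ 1.44

Steady state requires s·f(k) = (n + g + δ)·k, i.e. s·k^α = (n + g + δ)·k.
Rearranging, k^(1−α) = s / (n + g + δ).
k^0.6 = 0.14 / (0.016 + 0.009 + 0.056) = 0.14 / 0.081 = 1.7284
k* = 1.7284^(1/0.6) ≈ 2.4893
y* = (k*)^α = 2.4893^0.4 ≈ 1.4402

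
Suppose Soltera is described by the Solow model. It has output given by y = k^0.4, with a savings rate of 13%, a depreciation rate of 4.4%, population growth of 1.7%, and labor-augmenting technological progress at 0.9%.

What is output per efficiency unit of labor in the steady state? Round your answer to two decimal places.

Steady state requires s·f(k) = (n + g + δ)·k, i.e. s·k^α = (n + g + δ)·k.
Dividing both sides by k: k^(1−α) = s / (n + g + δ).
k^0.6 = 0.13 / (0.017 + 0.009 + 0.044) = 0.13 / 0.070 = 1.8571
k* = 1.8571^(1/0.6) ≈ 2.8058
y* = (k*)^α = 2.8058^0.4 ≈ 1.5109

y* = 1.51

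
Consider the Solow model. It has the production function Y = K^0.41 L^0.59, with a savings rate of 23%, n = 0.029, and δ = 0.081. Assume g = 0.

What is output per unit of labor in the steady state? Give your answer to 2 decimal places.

At the steady state, Δk = 0, so s·k^α = (n + δ)·k.
Rearranging, k^(1−α) = s / (n + δ).
k^0.59 = 0.23 / (0.029 + 0.081) = 0.23 / 0.110 = 2.0909
k* = 2.0909^(1/0.59) ≈ 3.4909
y* = (k*)^α = 3.4909^0.41 ≈ 1.6696

y* = 1.67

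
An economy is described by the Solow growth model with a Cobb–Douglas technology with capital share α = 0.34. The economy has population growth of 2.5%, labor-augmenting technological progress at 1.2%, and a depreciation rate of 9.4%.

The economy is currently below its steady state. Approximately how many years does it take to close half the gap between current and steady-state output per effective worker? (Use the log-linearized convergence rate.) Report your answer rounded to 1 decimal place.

half-life ≈ 8.0 years

Near the steady state the convergence rate is λ = (1 − α)(n + g + δ).
λ = (1 − 0.34) × 0.131 = 0.66 × 0.131 = 0.08646
Half-life = ln 2 / λ = 0.6931 / 0.08646 ≈ 8.02 years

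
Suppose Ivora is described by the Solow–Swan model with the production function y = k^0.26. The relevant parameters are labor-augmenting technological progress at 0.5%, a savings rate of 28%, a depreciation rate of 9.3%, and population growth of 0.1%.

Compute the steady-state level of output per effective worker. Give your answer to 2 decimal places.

Steady state requires s·f(k) = (n + g + δ)·k, i.e. s·k^α = (n + g + δ)·k.
Rearranging, k^(1−α) = s / (n + g + δ).
k^0.74 = 0.28 / (0.001 + 0.005 + 0.093) = 0.28 / 0.099 = 2.8283
k* = 2.8283^(1/0.74) ≈ 4.0754
y* = (k*)^α = 4.0754^0.26 ≈ 1.4409

y* = 1.44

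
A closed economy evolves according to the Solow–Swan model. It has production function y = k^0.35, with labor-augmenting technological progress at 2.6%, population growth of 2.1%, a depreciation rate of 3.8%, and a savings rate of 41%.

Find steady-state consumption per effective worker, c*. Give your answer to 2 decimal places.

c* ≈ 1.38

At the steady state, Δk = 0, so s·k^α = (n + g + δ)·k.
Dividing both sides by k: k^(1−α) = s / (n + g + δ).
k^0.65 = 0.41 / (0.021 + 0.026 + 0.038) = 0.41 / 0.085 = 4.8235
k* = 4.8235^(1/0.65) ≈ 11.2545
y* = (k*)^α = 11.2545^0.35 ≈ 2.3333
c* = (1 − s)·y* = (1 − 0.41) × 2.3333 ≈ 1.3766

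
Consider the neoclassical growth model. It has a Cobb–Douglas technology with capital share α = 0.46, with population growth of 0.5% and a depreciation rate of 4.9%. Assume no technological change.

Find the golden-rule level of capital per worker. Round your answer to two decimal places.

The golden rule sets f'(k) = n + δ, i.e. α·k^(α−1) = n + δ.
So k^(1−α) = α / (n + δ) = 0.46 / 0.054 = 8.5185.
k_gold = 8.5185^(1/0.54) ≈ 52.8317

k_gold ≈ 52.83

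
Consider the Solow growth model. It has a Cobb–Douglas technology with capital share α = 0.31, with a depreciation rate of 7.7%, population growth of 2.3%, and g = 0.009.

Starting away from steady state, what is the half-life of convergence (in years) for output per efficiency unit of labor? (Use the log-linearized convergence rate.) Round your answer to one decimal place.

half-life ≈ 9.2 years

Near the steady state the convergence rate is λ = (1 − α)(n + g + δ).
λ = (1 − 0.31) × 0.109 = 0.69 × 0.109 = 0.07521
Half-life = ln 2 / λ = 0.6931 / 0.07521 ≈ 9.22 years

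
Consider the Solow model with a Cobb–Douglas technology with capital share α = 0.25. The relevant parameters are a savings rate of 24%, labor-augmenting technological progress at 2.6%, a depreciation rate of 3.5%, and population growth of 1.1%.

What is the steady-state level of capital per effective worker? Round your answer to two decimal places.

k* ≈ 4.98

Steady state requires s·f(k) = (n + g + δ)·k, i.e. s·k^α = (n + g + δ)·k.
Rearranging, k^(1−α) = s / (n + g + δ).
k^0.75 = 0.24 / (0.011 + 0.026 + 0.035) = 0.24 / 0.072 = 3.3333
k* = 3.3333^(1/0.75) ≈ 4.9793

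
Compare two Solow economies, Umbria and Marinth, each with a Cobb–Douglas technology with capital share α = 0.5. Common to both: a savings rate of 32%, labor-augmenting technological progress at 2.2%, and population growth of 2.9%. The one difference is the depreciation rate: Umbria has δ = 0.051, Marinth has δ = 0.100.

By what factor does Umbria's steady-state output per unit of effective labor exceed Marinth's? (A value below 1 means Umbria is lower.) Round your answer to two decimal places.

ratio ≈ 1.48

Steady-state y* = [s/(n + g + δ)]^(α/(1−α)), so the ratio is [ (s_U/(n + g + δ)_U) / (s_M/(n + g + δ)_M) ]^1.
s_U/(n + g + δ)_U = 0.32/0.102 = 3.1373; s_M/(n + g + δ)_M = 0.32/0.151 = 2.1192.
Ratio = (3.1373/2.1192)^1 = 1.4804^1 ≈ 1.4804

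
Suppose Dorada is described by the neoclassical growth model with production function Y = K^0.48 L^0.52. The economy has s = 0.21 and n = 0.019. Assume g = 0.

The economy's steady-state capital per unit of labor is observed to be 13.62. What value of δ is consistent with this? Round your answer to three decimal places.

δ ≈ 0.035

At the steady state, Δk = 0, so s·k^α = (n + δ)·k.
So s / (n + δ) = (k*)^(1−α) = 13.62^0.52 = 3.8884.
Therefore n + δ = s / 3.8884 = 0.21 / 3.8884 = 0.0540, so δ = 0.0540 − 0.019 = 0.0350.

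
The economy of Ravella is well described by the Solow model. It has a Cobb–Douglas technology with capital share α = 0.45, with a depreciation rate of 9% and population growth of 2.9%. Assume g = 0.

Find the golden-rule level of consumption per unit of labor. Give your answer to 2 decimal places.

c_gold ≈ 1.63

At the golden rule, f'(k) = n + δ, so α·k^(α−1) = n + δ and k_gold = (α/(n + δ))^(1/(1−α)).
k_gold = (0.45/0.119)^(1/0.55) = 3.7815^1.8182 ≈ 11.2282
c_gold = f(k_gold) − (n + δ)·k_gold = 2.9692 − 0.119×11.2282 ≈ 1.6330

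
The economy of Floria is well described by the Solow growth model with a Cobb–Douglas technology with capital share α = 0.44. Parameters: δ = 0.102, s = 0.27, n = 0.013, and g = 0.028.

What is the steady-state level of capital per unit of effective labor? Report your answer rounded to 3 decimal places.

k* ≈ 3.111

At the steady state, Δk = 0, so s·k^α = (n + g + δ)·k.
Rearranging, k^(1−α) = s / (n + g + δ).
k^0.56 = 0.27 / (0.013 + 0.028 + 0.102) = 0.27 / 0.143 = 1.8881
k* = 1.8881^(1/0.56) ≈ 3.1110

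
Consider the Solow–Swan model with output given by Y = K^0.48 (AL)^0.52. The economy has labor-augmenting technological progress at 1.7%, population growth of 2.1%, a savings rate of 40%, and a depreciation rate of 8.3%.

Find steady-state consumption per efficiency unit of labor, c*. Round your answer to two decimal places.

c* ≈ 1.81

In steady state, investment equals break-even investment: s·k^α = (n + g + δ)·k.
Dividing both sides by k: k^(1−α) = s / (n + g + δ).
k^0.52 = 0.40 / (0.021 + 0.017 + 0.083) = 0.40 / 0.121 = 3.3058
k* = 3.3058^(1/0.52) ≈ 9.9680
y* = (k*)^α = 9.9680^0.48 ≈ 3.0153
c* = (1 − s)·y* = (1 − 0.40) × 3.0153 ≈ 1.8092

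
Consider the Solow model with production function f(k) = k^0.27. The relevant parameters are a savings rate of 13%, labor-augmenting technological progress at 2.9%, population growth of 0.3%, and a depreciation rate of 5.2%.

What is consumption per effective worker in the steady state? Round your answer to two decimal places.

c* ≈ 1.02

Steady state requires s·f(k) = (n + g + δ)·k, i.e. s·k^α = (n + g + δ)·k.
Rearranging, k^(1−α) = s / (n + g + δ).
k^0.73 = 0.13 / (0.003 + 0.029 + 0.052) = 0.13 / 0.084 = 1.5476
k* = 1.5476^(1/0.73) ≈ 1.8189
y* = (k*)^α = 1.8189^0.27 ≈ 1.1753
c* = (1 − s)·y* = (1 − 0.13) × 1.1753 ≈ 1.0225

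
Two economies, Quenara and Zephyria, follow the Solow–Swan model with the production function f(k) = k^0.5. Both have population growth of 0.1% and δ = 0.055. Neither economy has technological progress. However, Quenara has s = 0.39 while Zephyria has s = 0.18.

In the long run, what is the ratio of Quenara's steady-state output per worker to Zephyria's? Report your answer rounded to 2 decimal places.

y*_Q / y*_Z ≈ 2.17

Steady-state y* = [s/(n + δ)]^(α/(1−α)), so the ratio is [ (s_Q/(n + δ)_Q) / (s_Z/(n + δ)_Z) ]^1.
s_Q/(n + δ)_Q = 0.39/0.056 = 6.9643; s_Z/(n + δ)_Z = 0.18/0.056 = 3.2143.
Ratio = (6.9643/3.2143)^1 = 2.1667^1 ≈ 2.1667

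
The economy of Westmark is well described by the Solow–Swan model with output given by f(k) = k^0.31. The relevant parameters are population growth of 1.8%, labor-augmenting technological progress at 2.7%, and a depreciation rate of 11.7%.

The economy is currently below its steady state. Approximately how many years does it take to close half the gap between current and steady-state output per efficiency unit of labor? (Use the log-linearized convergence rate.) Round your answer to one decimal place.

Near the steady state the convergence rate is λ = (1 − α)(n + g + δ).
λ = (1 − 0.31) × 0.162 = 0.69 × 0.162 = 0.11178
Half-life = ln 2 / λ = 0.6931 / 0.11178 ≈ 6.20 years

t_½ ≈ 6.2 years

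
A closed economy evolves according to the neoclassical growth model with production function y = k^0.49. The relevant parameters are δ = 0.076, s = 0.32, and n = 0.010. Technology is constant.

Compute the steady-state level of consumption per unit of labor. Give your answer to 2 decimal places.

At the steady state, Δk = 0, so s·k^α = (n + δ)·k.
Dividing both sides by k: k^(1−α) = s / (n + δ).
k^0.51 = 0.32 / (0.010 + 0.076) = 0.32 / 0.086 = 3.7209
k* = 3.7209^(1/0.51) ≈ 13.1498
y* = (k*)^α = 13.1498^0.49 ≈ 3.5340
c* = (1 − s)·y* = (1 − 0.32) × 3.5340 ≈ 2.4031

c* ≈ 2.40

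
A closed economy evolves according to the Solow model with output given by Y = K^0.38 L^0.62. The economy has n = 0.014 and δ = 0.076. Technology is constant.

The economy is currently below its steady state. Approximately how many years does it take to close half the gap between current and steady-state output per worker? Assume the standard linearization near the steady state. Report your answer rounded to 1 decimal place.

t_½ ≈ 12.4 years

Near the steady state the convergence rate is λ = (1 − α)(n + δ).
λ = (1 − 0.38) × 0.090 = 0.62 × 0.090 = 0.0558
Half-life = ln 2 / λ = 0.6931 / 0.0558 ≈ 12.42 years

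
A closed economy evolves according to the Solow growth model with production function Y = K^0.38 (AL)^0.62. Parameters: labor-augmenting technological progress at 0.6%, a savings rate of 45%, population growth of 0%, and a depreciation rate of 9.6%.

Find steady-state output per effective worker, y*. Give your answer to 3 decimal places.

y* = 2.484

In steady state, investment equals break-even investment: s·k^α = (n + g + δ)·k.
Dividing both sides by k: k^(1−α) = s / (n + g + δ).
k^0.62 = 0.45 / (0.000 + 0.006 + 0.096) = 0.45 / 0.102 = 4.4118
k* = 4.4118^(1/0.62) ≈ 10.9573
y* = (k*)^α = 10.9573^0.38 ≈ 2.4836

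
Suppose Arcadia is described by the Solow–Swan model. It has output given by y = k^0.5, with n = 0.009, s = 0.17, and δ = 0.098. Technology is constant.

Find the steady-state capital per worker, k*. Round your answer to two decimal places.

k* = 2.52

In steady state, investment equals break-even investment: s·k^α = (n + δ)·k.
Dividing both sides by k: k^(1−α) = s / (n + δ).
k^0.5 = 0.17 / (0.009 + 0.098) = 0.17 / 0.107 = 1.5888
k* = 1.5888^(1/0.5) ≈ 2.5243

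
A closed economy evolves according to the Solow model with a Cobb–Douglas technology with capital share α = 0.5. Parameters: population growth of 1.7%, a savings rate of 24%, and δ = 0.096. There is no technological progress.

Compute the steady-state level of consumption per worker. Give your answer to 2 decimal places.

c* ≈ 1.61

At the steady state, Δk = 0, so s·k^α = (n + δ)·k.
Rearranging, k^(1−α) = s / (n + δ).
k^0.5 = 0.24 / (0.017 + 0.096) = 0.24 / 0.113 = 2.1239
k* = 2.1239^(1/0.5) ≈ 4.5110
y* = (k*)^α = 4.5110^0.5 ≈ 2.1239
c* = (1 − s)·y* = (1 − 0.24) × 2.1239 ≈ 1.6142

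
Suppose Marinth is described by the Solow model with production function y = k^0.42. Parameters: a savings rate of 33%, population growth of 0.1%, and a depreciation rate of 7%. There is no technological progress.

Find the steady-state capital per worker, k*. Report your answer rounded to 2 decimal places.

k* = 14.14

In steady state, investment equals break-even investment: s·k^α = (n + δ)·k.
Rearranging, k^(1−α) = s / (n + δ).
k^0.58 = 0.33 / (0.001 + 0.070) = 0.33 / 0.071 = 4.6479
k* = 4.6479^(1/0.58) ≈ 14.1398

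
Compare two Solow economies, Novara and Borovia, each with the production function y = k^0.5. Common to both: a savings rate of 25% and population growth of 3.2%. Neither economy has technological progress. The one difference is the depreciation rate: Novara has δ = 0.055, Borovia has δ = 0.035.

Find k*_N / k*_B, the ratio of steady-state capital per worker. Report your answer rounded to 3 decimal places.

k*_N / k*_B ≈ 0.593

Steady-state k* = [s/(n + δ)]^(1/(1−α)), so the ratio is [ (s_N/(n + δ)_N) / (s_B/(n + δ)_B) ]^2.
s_N/(n + δ)_N = 0.25/0.087 = 2.8736; s_B/(n + δ)_B = 0.25/0.067 = 3.7313.
Ratio = (2.8736/3.7313)^2 = 0.7701^2 ≈ 0.5931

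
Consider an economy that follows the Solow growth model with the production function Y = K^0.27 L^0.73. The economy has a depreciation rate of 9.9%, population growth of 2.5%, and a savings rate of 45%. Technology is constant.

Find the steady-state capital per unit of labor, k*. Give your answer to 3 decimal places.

k* ≈ 5.846

At the steady state, Δk = 0, so s·k^α = (n + δ)·k.
Dividing both sides by k: k^(1−α) = s / (n + δ).
k^0.73 = 0.45 / (0.025 + 0.099) = 0.45 / 0.124 = 3.6290
k* = 3.6290^(1/0.73) ≈ 5.8456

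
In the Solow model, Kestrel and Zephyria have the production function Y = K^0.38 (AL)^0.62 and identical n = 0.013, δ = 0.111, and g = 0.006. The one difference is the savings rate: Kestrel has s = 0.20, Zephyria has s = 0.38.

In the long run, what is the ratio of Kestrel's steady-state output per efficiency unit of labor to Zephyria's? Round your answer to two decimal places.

Steady-state y* = [s/(n + g + δ)]^(α/(1−α)), so the ratio is [ (s_K/(n + g + δ)_K) / (s_Z/(n + g + δ)_Z) ]^0.6129.
s_K/(n + g + δ)_K = 0.20/0.130 = 1.5385; s_Z/(n + g + δ)_Z = 0.38/0.130 = 2.9231.
Ratio = (1.5385/2.9231)^0.6129 = 0.5263^0.6129 ≈ 0.6748

ratio ≈ 0.67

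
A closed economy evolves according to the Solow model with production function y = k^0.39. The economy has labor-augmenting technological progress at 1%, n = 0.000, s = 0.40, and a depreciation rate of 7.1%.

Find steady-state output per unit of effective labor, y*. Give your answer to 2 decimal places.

Steady state requires s·f(k) = (n + g + δ)·k, i.e. s·k^α = (n + g + δ)·k.
Dividing both sides by k: k^(1−α) = s / (n + g + δ).
k^0.61 = 0.40 / (0.000 + 0.010 + 0.071) = 0.40 / 0.081 = 4.9383
k* = 4.9383^(1/0.61) ≈ 13.7092
y* = (k*)^α = 13.7092^0.39 ≈ 2.7761

y* ≈ 2.78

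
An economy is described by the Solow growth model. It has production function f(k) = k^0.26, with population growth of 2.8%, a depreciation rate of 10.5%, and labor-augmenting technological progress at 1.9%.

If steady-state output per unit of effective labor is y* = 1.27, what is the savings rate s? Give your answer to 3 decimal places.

In steady state, investment equals break-even investment: s·k^α = (n + g + δ)·k.
Since y* = [s/(n + g + δ)]^(α/(1−α)), we have s/(n + g + δ) = (y*)^((1−α)/α) = 1.27^2.8462 = 1.9745.
Therefore s = 1.9745 × (n + g + δ) = 1.9745 × 0.152 = 0.3001.

s ≈ 0.300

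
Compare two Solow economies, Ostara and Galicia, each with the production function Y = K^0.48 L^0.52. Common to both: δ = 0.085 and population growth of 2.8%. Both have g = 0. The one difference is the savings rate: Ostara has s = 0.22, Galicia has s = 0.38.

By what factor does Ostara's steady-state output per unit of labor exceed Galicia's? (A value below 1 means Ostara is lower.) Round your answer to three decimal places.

ratio ≈ 0.604

Steady-state y* = [s/(n + δ)]^(α/(1−α)), so the ratio is [ (s_O/(n + δ)_O) / (s_G/(n + δ)_G) ]^0.9231.
s_O/(n + δ)_O = 0.22/0.113 = 1.9469; s_G/(n + δ)_G = 0.38/0.113 = 3.3628.
Ratio = (1.9469/3.3628)^0.9231 = 0.5790^0.9231 ≈ 0.6038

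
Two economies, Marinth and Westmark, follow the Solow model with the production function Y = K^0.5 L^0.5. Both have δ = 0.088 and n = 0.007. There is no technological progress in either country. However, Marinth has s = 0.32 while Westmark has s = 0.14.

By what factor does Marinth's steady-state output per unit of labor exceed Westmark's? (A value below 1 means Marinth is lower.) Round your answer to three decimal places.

y*_M / y*_W ≈ 2.286

Steady-state y* = [s/(n + δ)]^(α/(1−α)), so the ratio is [ (s_M/(n + δ)_M) / (s_W/(n + δ)_W) ]^1.
s_M/(n + δ)_M = 0.32/0.095 = 3.3684; s_W/(n + δ)_W = 0.14/0.095 = 1.4737.
Ratio = (3.3684/1.4737)^1 = 2.2857^1 ≈ 2.2857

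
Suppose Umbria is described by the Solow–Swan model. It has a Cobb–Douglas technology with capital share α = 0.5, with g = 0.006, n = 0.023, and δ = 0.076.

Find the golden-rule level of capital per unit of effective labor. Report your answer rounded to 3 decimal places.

The golden rule sets f'(k) = n + g + δ, i.e. α·k^(α−1) = n + g + δ.
So k^(1−α) = α / (n + g + δ) = 0.5 / 0.105 = 4.7619.
k_gold = 4.7619^(1/0.5) ≈ 22.6757

k_gold ≈ 22.676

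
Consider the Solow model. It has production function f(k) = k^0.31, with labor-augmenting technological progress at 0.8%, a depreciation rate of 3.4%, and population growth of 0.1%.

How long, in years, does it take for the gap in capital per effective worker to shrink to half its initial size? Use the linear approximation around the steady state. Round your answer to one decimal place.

Near the steady state the convergence rate is λ = (1 − α)(n + g + δ).
λ = (1 − 0.31) × 0.043 = 0.69 × 0.043 = 0.02967
Half-life = ln 2 / λ = 0.6931 / 0.02967 ≈ 23.36 years

half-life ≈ 23.4 years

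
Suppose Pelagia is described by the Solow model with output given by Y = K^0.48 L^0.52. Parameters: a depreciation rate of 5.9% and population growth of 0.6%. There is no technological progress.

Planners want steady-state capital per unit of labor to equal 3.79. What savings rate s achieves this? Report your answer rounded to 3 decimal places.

At the steady state, Δk = 0, so s·k^α = (n + δ)·k.
So s / (n + δ) = (k*)^(1−α) = 3.79^0.52 = 1.9994.
Therefore s = 1.9994 × (n + δ) = 1.9994 × 0.065 = 0.1300.

s ≈ 0.130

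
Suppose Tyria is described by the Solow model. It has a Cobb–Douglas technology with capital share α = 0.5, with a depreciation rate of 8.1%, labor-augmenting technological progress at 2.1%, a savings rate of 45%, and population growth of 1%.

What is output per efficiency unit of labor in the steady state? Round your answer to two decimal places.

y* ≈ 4.02

In steady state, investment equals break-even investment: s·k^α = (n + g + δ)·k.
Rearranging, k^(1−α) = s / (n + g + δ).
k^0.5 = 0.45 / (0.010 + 0.021 + 0.081) = 0.45 / 0.112 = 4.0179
k* = 4.0179^(1/0.5) ≈ 16.1435
y* = (k*)^α = 16.1435^0.5 ≈ 4.0179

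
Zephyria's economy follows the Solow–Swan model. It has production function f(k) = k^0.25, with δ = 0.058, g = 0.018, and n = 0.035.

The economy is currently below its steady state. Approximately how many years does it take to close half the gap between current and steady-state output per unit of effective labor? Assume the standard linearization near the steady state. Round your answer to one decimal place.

Near the steady state the convergence rate is λ = (1 − α)(n + g + δ).
λ = (1 − 0.25) × 0.111 = 0.75 × 0.111 = 0.08325
Half-life = ln 2 / λ = 0.6931 / 0.08325 ≈ 8.33 years

about 8.3 years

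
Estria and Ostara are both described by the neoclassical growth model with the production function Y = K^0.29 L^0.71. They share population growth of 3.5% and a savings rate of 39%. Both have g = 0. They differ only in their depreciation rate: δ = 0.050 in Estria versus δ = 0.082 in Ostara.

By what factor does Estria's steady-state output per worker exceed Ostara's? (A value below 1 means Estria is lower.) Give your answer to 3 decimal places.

Steady-state y* = [s/(n + δ)]^(α/(1−α)), so the ratio is [ (s_E/(n + δ)_E) / (s_O/(n + δ)_O) ]^0.4085.
s_E/(n + δ)_E = 0.39/0.085 = 4.5882; s_O/(n + δ)_O = 0.39/0.117 = 3.3333.
Ratio = (4.5882/3.3333)^0.4085 = 1.3765^0.4085 ≈ 1.1394

ratio ≈ 1.139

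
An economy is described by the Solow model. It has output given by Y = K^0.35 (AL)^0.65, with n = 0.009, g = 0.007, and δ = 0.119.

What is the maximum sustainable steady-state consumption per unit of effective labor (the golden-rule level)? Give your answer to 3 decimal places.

c_gold ≈ 1.086

At the golden rule, f'(k) = n + g + δ, so α·k^(α−1) = n + g + δ and k_gold = (α/(n + g + δ))^(1/(1−α)).
k_gold = (0.35/0.135)^(1/0.65) = 2.5926^1.5385 ≈ 4.3304
c_gold = f(k_gold) − (n + g + δ)·k_gold = 1.6703 − 0.135×4.3304 ≈ 1.0857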